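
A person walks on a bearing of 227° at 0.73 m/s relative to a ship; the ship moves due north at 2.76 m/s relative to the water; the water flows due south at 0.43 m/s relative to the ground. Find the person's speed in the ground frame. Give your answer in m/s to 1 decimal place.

In east/north components (m/s): person relative to ship = (-0.534, -0.498); ship relative to water = (0.000, 2.760); water relative to ground = (0.000, -0.430).
Sum = (-0.534, 1.832) m/s.
Speed = |(-0.534, 1.832)| = 1.908 m/s.

1.9 m/s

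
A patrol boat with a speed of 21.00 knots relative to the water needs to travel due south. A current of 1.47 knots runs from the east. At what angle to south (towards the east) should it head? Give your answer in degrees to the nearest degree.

4°

The current pushes perpendicular to the desired track; the heading must have a component into the current equal to 1.47 knots: 21.00 sin θ = 1.47.
sin θ = 0.0700, so θ = 4.014°.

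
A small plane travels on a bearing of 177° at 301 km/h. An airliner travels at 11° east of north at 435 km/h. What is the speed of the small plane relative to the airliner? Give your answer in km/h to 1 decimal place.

Taking east as x and north as y: small plane velocity = (15.753, -300.587) km/h; airliner velocity = (83.002, 427.008) km/h.
Velocity of small plane relative to airliner = (15.753, -300.587) − (83.002, 427.008) = (-67.249, -727.595) km/h.
Magnitude = |(-67.249, -727.595)| = 730.696 km/h.

730.7 km/h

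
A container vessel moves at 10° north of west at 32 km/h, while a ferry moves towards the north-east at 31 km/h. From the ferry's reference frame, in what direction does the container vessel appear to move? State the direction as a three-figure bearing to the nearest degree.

Taking east as x and north as y: container vessel velocity = (-31.514, 5.557) km/h; ferry velocity = (21.920, 21.920) km/h.
Velocity of container vessel relative to ferry = (-31.514, 5.557) − (21.920, 21.920) = (-53.434, -16.364) km/h.
Bearing = atan2(-53.43, -16.36) = 252.97° clockwise from north.

253°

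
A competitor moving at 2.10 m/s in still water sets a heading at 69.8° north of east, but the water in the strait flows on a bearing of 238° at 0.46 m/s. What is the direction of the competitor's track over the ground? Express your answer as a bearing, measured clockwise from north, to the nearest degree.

011°

Taking east as x and north as y: velocity relative to the water = (0.725, 1.971) m/s; the water relative to ground = (-0.390, -0.244) m/s.
Velocity relative to ground = (0.725, 1.971) + (-0.390, -0.244) = (0.335, 1.727) m/s.
Bearing = atan2(0.34, 1.73) = 10.98° clockwise from north.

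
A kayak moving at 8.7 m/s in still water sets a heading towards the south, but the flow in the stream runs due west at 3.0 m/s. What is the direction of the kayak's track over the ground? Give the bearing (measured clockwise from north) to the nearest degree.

199°

Taking east as x and north as y: velocity relative to the water = (0.000, -8.700) m/s; the water relative to ground = (-3.000, 0.000) m/s.
Velocity relative to ground = (0.000, -8.700) + (-3.000, 0.000) = (-3.000, -8.700) m/s.
Bearing = atan2(-3.00, -8.70) = 199.03° clockwise from north.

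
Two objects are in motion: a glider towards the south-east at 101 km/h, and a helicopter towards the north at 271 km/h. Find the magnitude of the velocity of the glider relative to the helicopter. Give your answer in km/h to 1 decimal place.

Taking east as x and north as y: glider velocity = (71.418, -71.418) km/h; helicopter velocity = (0.000, 271.000) km/h.
Velocity of glider relative to helicopter = (71.418, -71.418) − (0.000, 271.000) = (71.418, -342.418) km/h.
Magnitude = |(71.418, -342.418)| = 349.786 km/h.

349.8 km/h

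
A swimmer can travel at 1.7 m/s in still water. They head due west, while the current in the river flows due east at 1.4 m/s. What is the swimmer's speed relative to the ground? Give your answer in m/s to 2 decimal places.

0.30 m/s

Taking east as x and north as y: velocity relative to the water = (-1.700, 0.000) m/s; the water relative to ground = (1.400, 0.000) m/s.
Velocity relative to ground = (-1.700, 0.000) + (1.400, 0.000) = (-0.300, 0.000) m/s.
Speed = |(-0.300, 0.000)| = 0.300 m/s.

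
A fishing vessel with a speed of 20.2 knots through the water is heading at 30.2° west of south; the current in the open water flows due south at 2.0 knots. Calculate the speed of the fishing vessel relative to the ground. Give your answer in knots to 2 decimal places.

21.95 knots

Taking east as x and north as y: velocity relative to the water = (-10.161, -17.458) knots; the water relative to ground = (0.000, -2.000) knots.
Velocity relative to ground = (-10.161, -17.458) + (0.000, -2.000) = (-10.161, -19.458) knots.
Speed = |(-10.161, -19.458)| = 21.952 knots.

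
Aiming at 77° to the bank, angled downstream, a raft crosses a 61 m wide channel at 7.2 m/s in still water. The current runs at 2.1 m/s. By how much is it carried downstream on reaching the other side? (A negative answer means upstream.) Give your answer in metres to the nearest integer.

Perpendicular speed = 7.015 m/s; crossing time = 61 / 7.015 = 8.695 s.
Net downstream speed = 3.720 m/s.
Drift = 3.720 × 8.695 = 32.343 m (downstream).

32 m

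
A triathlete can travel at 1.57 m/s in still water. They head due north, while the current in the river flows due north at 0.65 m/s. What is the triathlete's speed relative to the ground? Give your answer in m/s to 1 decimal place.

2.2 m/s

Taking east as x and north as y: velocity relative to the water = (0.000, 1.570) m/s; the water relative to ground = (0.000, 0.650) m/s.
Velocity relative to ground = (0.000, 1.570) + (0.000, 0.650) = (0.000, 2.220) m/s.
Speed = |(0.000, 2.220)| = 2.220 m/s.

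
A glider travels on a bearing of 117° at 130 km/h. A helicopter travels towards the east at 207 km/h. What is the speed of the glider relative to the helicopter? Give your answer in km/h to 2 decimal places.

108.60 km/h

Taking east as x and north as y: glider velocity = (115.831, -59.019) km/h; helicopter velocity = (207.000, 0.000) km/h.
Velocity of glider relative to helicopter = (115.831, -59.019) − (207.000, 0.000) = (-91.169, -59.019) km/h.
Magnitude = |(-91.169, -59.019)| = 108.605 km/h.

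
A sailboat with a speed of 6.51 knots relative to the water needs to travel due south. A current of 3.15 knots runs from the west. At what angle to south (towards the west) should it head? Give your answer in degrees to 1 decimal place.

The current pushes perpendicular to the desired track; the heading must have a component into the current equal to 3.15 knots: 6.51 sin θ = 3.15.
sin θ = 0.4839, so θ = 28.939°.

28.9°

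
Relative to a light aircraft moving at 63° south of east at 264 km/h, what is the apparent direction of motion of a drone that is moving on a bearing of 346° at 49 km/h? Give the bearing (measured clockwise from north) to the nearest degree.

Taking east as x and north as y: drone velocity = (-11.854, 47.544) km/h; light aircraft velocity = (119.853, -235.226) km/h.
Velocity of drone relative to light aircraft = (-11.854, 47.544) − (119.853, -235.226) = (-131.708, 282.770) km/h.
Bearing = atan2(-131.71, 282.77) = 335.03° clockwise from north.

335°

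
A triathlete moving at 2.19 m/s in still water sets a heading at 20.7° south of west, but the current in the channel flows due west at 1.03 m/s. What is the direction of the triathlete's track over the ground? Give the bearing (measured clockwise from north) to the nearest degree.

256°

Taking east as x and north as y: velocity relative to the water = (-2.049, -0.774) m/s; the water relative to ground = (-1.030, 0.000) m/s.
Velocity relative to ground = (-2.049, -0.774) + (-1.030, 0.000) = (-3.079, -0.774) m/s.
Bearing = atan2(-3.08, -0.77) = 255.89° clockwise from north.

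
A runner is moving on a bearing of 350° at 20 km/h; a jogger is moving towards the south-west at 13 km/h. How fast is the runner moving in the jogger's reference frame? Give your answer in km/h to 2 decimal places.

29.45 km/h

Taking east as x and north as y: runner velocity = (-3.473, 19.696) km/h; jogger velocity = (-9.192, -9.192) km/h.
Velocity of runner relative to jogger = (-3.473, 19.696) − (-9.192, -9.192) = (5.719, 28.889) km/h.
Magnitude = |(5.719, 28.889)| = 29.449 km/h.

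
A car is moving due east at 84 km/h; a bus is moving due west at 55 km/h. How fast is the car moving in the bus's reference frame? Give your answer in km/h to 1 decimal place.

139.0 km/h

Taking east as x and north as y: car velocity = (84.000, 0.000) km/h; bus velocity = (-55.000, 0.000) km/h.
Velocity of car relative to bus = (84.000, 0.000) − (-55.000, 0.000) = (139.000, 0.000) km/h.
Magnitude = |(139.000, 0.000)| = 139.000 km/h.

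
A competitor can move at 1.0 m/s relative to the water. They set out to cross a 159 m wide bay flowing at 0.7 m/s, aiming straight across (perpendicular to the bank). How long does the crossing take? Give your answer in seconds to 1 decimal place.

The component of the competitor's velocity perpendicular to the bank is 1.0 m/s.
Only the cross-stream component determines the crossing time; the current contributes nothing perpendicular to the bank.
Time = 159 / 1.000 = 159.000 s.

159.0 s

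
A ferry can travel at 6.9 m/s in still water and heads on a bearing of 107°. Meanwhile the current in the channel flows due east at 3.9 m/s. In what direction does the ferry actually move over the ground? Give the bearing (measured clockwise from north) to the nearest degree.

101°

Taking east as x and north as y: velocity relative to the water = (6.599, -2.017) m/s; the water relative to ground = (3.900, 0.000) m/s.
Velocity relative to ground = (6.599, -2.017) + (3.900, 0.000) = (10.499, -2.017) m/s.
Bearing = atan2(10.50, -2.02) = 100.88° clockwise from north.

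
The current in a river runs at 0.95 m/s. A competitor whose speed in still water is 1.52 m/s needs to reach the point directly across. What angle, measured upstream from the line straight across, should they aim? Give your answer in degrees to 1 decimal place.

To cancel the current, the upstream component of the competitor's velocity must equal the flow: 1.52 sin θ = 0.95.
sin θ = 0.95 / 1.52 = 0.6250.
θ = arcsin(0.6250) = 38.682°.

38.7°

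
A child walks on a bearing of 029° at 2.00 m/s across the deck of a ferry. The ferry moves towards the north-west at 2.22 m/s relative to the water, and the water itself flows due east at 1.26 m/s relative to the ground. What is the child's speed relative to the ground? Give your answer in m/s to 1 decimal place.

3.4 m/s

In east/north components (m/s): child relative to ferry = (0.970, 1.749); ferry relative to water = (-1.570, 1.570); water relative to ground = (1.260, 0.000).
Sum = (0.660, 3.319) m/s.
Speed = |(0.660, 3.319)| = 3.384 m/s.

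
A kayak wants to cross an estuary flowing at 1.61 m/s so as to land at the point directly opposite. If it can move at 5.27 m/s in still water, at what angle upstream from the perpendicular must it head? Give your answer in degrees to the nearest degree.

To cancel the current, the upstream component of the kayak's velocity must equal the flow: 5.27 sin θ = 1.61.
sin θ = 1.61 / 5.27 = 0.3055.
θ = arcsin(0.3055) = 17.788°.

18°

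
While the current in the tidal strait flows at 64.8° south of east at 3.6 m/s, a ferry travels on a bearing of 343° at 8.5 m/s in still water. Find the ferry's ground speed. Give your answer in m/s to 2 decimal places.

4.96 m/s

Taking east as x and north as y: velocity relative to the water = (-2.485, 8.129) m/s; the water relative to ground = (1.533, -3.257) m/s.
Velocity relative to ground = (-2.485, 8.129) + (1.533, -3.257) = (-0.952, 4.871) m/s.
Speed = |(-0.952, 4.871)| = 4.963 m/s.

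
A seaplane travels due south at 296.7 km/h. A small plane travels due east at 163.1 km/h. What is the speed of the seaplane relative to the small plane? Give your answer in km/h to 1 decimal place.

Taking east as x and north as y: seaplane velocity = (0.000, -296.700) km/h; small plane velocity = (163.100, 0.000) km/h.
Velocity of seaplane relative to small plane = (0.000, -296.700) − (163.100, 0.000) = (-163.100, -296.700) km/h.
Magnitude = |(-163.100, -296.700)| = 338.574 km/h.

338.6 km/h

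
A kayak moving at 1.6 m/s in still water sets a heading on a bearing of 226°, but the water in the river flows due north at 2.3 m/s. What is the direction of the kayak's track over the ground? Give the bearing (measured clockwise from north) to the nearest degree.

Taking east as x and north as y: velocity relative to the water = (-1.151, -1.111) m/s; the water relative to ground = (0.000, 2.300) m/s.
Velocity relative to ground = (-1.151, -1.111) + (0.000, 2.300) = (-1.151, 1.189) m/s.
Bearing = atan2(-1.15, 1.19) = 315.92° clockwise from north.

316°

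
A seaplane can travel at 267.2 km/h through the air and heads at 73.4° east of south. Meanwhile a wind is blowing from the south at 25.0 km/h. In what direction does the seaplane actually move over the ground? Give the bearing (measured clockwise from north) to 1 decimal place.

Taking east as x and north as y: velocity relative to the air = (256.064, -76.336) km/h; the air relative to ground = (0.000, 25.000) km/h.
Velocity relative to ground = (256.064, -76.336) + (0.000, 25.000) = (256.064, -51.336) km/h.
Bearing = atan2(256.06, -51.34) = 101.34° clockwise from north.

101.3°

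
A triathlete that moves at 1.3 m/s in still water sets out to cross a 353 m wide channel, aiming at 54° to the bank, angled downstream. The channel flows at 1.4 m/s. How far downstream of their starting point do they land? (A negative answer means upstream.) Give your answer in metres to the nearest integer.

Perpendicular speed = 1.052 m/s; crossing time = 353 / 1.052 = 335.640 s.
Net downstream speed = 2.164 m/s.
Drift = 2.164 × 335.640 = 726.366 m (downstream).

726 m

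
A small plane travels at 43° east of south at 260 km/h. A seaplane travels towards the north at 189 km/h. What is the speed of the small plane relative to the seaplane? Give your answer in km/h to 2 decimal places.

418.57 km/h

Taking east as x and north as y: small plane velocity = (177.320, -190.152) km/h; seaplane velocity = (0.000, 189.000) km/h.
Velocity of small plane relative to seaplane = (177.320, -190.152) − (0.000, 189.000) = (177.320, -379.152) km/h.
Magnitude = |(177.320, -379.152)| = 418.567 km/h.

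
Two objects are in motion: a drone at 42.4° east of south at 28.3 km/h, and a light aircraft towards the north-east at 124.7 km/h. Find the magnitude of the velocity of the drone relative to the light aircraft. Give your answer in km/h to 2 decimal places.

Taking east as x and north as y: drone velocity = (19.083, -20.898) km/h; light aircraft velocity = (88.176, 88.176) km/h.
Velocity of drone relative to light aircraft = (19.083, -20.898) − (88.176, 88.176) = (-69.093, -109.075) km/h.
Magnitude = |(-69.093, -109.075)| = 129.117 km/h.

129.12 km/h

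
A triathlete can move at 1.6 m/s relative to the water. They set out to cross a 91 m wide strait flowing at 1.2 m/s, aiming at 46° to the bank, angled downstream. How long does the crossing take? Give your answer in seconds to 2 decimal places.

79.07 s

The component of the triathlete's velocity perpendicular to the bank is 1.6 × sin 46° = 1.151 m/s.
The flow acts along the bank and has no component across it.
Time = 91 / 1.151 = 79.066 s.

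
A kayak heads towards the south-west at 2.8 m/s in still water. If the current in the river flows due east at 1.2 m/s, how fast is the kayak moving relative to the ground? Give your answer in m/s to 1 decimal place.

Taking east as x and north as y: velocity relative to the water = (-1.980, -1.980) m/s; the water relative to ground = (1.200, 0.000) m/s.
Velocity relative to ground = (-1.980, -1.980) + (1.200, 0.000) = (-0.780, -1.980) m/s.
Speed = |(-0.780, -1.980)| = 2.128 m/s.

2.1 m/s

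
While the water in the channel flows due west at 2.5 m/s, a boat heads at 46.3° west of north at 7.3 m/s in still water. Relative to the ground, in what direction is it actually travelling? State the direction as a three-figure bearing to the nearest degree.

Taking east as x and north as y: velocity relative to the water = (-5.278, 5.043) m/s; the water relative to ground = (-2.500, 0.000) m/s.
Velocity relative to ground = (-5.278, 5.043) + (-2.500, 0.000) = (-7.778, 5.043) m/s.
Bearing = atan2(-7.78, 5.04) = 302.96° clockwise from north.

303°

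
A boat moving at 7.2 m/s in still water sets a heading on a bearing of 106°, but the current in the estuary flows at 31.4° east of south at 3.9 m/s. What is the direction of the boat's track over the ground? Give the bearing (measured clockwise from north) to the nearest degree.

121°

Taking east as x and north as y: velocity relative to the water = (6.921, -1.985) m/s; the water relative to ground = (2.032, -3.329) m/s.
Velocity relative to ground = (6.921, -1.985) + (2.032, -3.329) = (8.953, -5.313) m/s.
Bearing = atan2(8.95, -5.31) = 120.69° clockwise from north.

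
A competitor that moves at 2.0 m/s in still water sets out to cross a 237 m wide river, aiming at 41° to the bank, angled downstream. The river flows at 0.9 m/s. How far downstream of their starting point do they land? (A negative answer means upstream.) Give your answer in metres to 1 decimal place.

Perpendicular speed = 1.312 m/s; crossing time = 237 / 1.312 = 180.624 s.
Net downstream speed = 2.409 m/s.
Drift = 2.409 × 180.624 = 435.199 m (downstream).

435.2 m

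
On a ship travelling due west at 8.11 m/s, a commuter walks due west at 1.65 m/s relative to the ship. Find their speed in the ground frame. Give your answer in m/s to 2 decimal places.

Taking east as x and north as y: ship velocity = (-8.110, 0.000) m/s; commuter velocity relative to ship = (-1.650, 0.000) m/s.
Velocity relative to ground = (-8.110, 0.000) + (-1.650, 0.000) = (-9.760, 0.000) m/s.
Speed = |(-9.760, 0.000)| = 9.760 m/s.

9.76 m/s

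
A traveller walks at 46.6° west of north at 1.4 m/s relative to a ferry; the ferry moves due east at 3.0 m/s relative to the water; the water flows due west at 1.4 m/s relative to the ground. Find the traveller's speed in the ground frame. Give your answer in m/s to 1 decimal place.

In east/north components (m/s): traveller relative to ferry = (-1.017, 0.962); ferry relative to water = (3.000, 0.000); water relative to ground = (-1.400, 0.000).
Sum = (0.583, 0.962) m/s.
Speed = |(0.583, 0.962)| = 1.125 m/s.

1.1 m/s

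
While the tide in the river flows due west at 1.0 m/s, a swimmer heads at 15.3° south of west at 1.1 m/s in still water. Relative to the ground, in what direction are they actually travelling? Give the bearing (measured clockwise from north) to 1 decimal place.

Taking east as x and north as y: velocity relative to the water = (-1.061, -0.290) m/s; the water relative to ground = (-1.000, 0.000) m/s.
Velocity relative to ground = (-1.061, -0.290) + (-1.000, 0.000) = (-2.061, -0.290) m/s.
Bearing = atan2(-2.06, -0.29) = 261.98° clockwise from north.

262.0°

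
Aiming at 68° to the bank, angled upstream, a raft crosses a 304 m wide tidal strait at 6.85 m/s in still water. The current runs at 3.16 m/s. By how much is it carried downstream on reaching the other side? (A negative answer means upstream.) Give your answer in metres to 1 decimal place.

28.4 m

Perpendicular speed = 6.351 m/s; crossing time = 304 / 6.351 = 47.865 s.
Net downstream speed = 0.594 m/s.
Drift = 0.594 × 47.865 = 28.429 m (downstream).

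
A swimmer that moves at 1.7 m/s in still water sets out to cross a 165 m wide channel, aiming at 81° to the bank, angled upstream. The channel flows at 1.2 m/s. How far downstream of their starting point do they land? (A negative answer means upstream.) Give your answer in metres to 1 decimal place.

Perpendicular speed = 1.679 m/s; crossing time = 165 / 1.679 = 98.269 s.
Net downstream speed = 0.934 m/s.
Drift = 0.934 × 98.269 = 91.789 m (downstream).

91.8 m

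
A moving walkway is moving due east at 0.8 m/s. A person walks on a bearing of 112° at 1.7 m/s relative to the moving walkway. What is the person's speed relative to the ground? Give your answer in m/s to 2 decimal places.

2.46 m/s

Taking east as x and north as y: moving walkway velocity = (0.800, 0.000) m/s; person velocity relative to moving walkway = (1.576, -0.637) m/s.
Velocity relative to ground = (0.800, 0.000) + (1.576, -0.637) = (2.376, -0.637) m/s.
Speed = |(2.376, -0.637)| = 2.460 m/s.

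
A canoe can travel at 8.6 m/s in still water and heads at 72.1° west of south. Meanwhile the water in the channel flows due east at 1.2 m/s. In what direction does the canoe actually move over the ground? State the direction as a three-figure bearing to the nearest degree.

Taking east as x and north as y: velocity relative to the water = (-8.184, -2.643) m/s; the water relative to ground = (1.200, 0.000) m/s.
Velocity relative to ground = (-8.184, -2.643) + (1.200, 0.000) = (-6.984, -2.643) m/s.
Bearing = atan2(-6.98, -2.64) = 249.27° clockwise from north.

249°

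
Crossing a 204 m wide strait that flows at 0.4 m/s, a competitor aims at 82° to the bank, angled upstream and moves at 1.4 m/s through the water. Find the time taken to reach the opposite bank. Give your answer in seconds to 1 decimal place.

147.1 s

The component of the competitor's velocity perpendicular to the bank is 1.4 × sin 82° = 1.386 m/s.
The flow acts along the bank and has no component across it.
Time = 204 / 1.386 = 147.146 s.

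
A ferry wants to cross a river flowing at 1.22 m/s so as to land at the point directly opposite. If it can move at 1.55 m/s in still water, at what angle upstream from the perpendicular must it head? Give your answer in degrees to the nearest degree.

To cancel the current, the upstream component of the ferry's velocity must equal the flow: 1.55 sin θ = 1.22.
sin θ = 1.22 / 1.55 = 0.7871.
θ = arcsin(0.7871) = 51.915°.

52°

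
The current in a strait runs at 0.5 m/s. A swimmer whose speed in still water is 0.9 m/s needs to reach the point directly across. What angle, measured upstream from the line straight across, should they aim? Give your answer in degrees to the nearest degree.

To cancel the current, the upstream component of the swimmer's velocity must equal the flow: 0.9 sin θ = 0.5.
sin θ = 0.5 / 0.9 = 0.5556.
θ = arcsin(0.5556) = 33.749°.

34°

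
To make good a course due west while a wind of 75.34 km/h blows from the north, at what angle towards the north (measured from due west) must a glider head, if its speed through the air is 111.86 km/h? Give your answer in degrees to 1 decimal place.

The wind pushes perpendicular to the desired track; the heading must have a component into the wind equal to 75.34 km/h: 111.86 sin θ = 75.34.
sin θ = 0.6735, so θ = 42.339°.

42.3°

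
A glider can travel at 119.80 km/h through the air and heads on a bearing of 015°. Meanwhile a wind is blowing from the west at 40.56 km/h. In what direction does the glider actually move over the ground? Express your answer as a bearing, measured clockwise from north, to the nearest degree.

Taking east as x and north as y: velocity relative to the air = (31.007, 115.718) km/h; the air relative to ground = (40.560, 0.000) km/h.
Velocity relative to ground = (31.007, 115.718) + (40.560, 0.000) = (71.567, 115.718) km/h.
Bearing = atan2(71.57, 115.72) = 31.73° clockwise from north.

032°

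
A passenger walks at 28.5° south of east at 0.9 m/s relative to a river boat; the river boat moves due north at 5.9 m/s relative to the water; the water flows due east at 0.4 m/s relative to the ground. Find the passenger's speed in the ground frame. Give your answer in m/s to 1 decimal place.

5.6 m/s

In east/north components (m/s): passenger relative to river boat = (0.791, -0.429); river boat relative to water = (0.000, 5.900); water relative to ground = (0.400, 0.000).
Sum = (1.191, 5.471) m/s.
Speed = |(1.191, 5.471)| = 5.599 m/s.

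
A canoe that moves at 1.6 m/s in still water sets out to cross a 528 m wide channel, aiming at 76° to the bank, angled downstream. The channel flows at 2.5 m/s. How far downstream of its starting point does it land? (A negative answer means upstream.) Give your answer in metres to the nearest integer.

Perpendicular speed = 1.552 m/s; crossing time = 528 / 1.552 = 340.102 s.
Net downstream speed = 2.887 m/s.
Drift = 2.887 × 340.102 = 981.901 m (downstream).

982 m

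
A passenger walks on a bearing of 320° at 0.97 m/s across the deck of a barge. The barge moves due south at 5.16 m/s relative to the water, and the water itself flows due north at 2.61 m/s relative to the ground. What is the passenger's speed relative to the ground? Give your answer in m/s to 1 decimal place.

In east/north components (m/s): passenger relative to barge = (-0.624, 0.743); barge relative to water = (0.000, -5.160); water relative to ground = (0.000, 2.610).
Sum = (-0.624, -1.807) m/s.
Speed = |(-0.624, -1.807)| = 1.911 m/s.

1.9 m/s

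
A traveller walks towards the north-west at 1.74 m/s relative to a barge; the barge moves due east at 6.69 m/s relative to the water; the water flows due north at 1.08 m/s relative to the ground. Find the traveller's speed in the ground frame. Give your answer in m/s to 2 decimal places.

5.93 m/s

In east/north components (m/s): traveller relative to barge = (-1.230, 1.230); barge relative to water = (6.690, 0.000); water relative to ground = (0.000, 1.080).
Sum = (5.460, 2.310) m/s.
Speed = |(5.460, 2.310)| = 5.928 m/s.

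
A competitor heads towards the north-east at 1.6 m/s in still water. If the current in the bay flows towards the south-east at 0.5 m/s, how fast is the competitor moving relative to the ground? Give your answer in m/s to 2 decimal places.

Taking east as x and north as y: velocity relative to the water = (1.131, 1.131) m/s; the water relative to ground = (0.354, -0.354) m/s.
Velocity relative to ground = (1.131, 1.131) + (0.354, -0.354) = (1.485, 0.778) m/s.
Speed = |(1.485, 0.778)| = 1.676 m/s.

1.68 m/s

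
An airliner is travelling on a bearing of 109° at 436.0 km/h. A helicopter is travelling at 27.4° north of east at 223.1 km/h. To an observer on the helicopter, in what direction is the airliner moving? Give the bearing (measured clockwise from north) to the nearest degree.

139°

Taking east as x and north as y: airliner velocity = (412.246, -141.948) km/h; helicopter velocity = (198.072, 102.671) km/h.
Velocity of airliner relative to helicopter = (412.246, -141.948) − (198.072, 102.671) = (214.174, -244.618) km/h.
Bearing = atan2(214.17, -244.62) = 138.80° clockwise from north.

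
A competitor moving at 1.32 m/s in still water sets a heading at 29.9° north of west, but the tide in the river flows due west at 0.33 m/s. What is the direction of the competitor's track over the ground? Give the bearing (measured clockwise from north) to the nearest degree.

294°

Taking east as x and north as y: velocity relative to the water = (-1.144, 0.658) m/s; the water relative to ground = (-0.330, 0.000) m/s.
Velocity relative to ground = (-1.144, 0.658) + (-0.330, 0.000) = (-1.474, 0.658) m/s.
Bearing = atan2(-1.47, 0.66) = 294.05° clockwise from north.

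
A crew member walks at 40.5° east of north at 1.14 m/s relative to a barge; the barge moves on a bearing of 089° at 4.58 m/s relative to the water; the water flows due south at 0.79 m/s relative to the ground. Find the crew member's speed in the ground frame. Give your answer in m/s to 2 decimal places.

In east/north components (m/s): crew member relative to barge = (0.740, 0.867); barge relative to water = (4.579, 0.080); water relative to ground = (0.000, -0.790).
Sum = (5.320, 0.157) m/s.
Speed = |(5.320, 0.157)| = 5.322 m/s.

5.32 m/s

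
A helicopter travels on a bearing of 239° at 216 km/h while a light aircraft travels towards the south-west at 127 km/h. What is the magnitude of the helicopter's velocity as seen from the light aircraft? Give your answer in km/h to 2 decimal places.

97.73 km/h

Taking east as x and north as y: helicopter velocity = (-185.148, -111.248) km/h; light aircraft velocity = (-89.803, -89.803) km/h.
Velocity of helicopter relative to light aircraft = (-185.148, -111.248) − (-89.803, -89.803) = (-95.346, -21.446) km/h.
Magnitude = |(-95.346, -21.446)| = 97.728 km/h.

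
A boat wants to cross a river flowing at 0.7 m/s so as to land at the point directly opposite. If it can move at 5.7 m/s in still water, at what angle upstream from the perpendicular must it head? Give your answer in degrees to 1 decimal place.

7.1°

To cancel the current, the upstream component of the boat's velocity must equal the flow: 5.7 sin θ = 0.7.
sin θ = 0.7 / 5.7 = 0.1228.
θ = arcsin(0.1228) = 7.054°.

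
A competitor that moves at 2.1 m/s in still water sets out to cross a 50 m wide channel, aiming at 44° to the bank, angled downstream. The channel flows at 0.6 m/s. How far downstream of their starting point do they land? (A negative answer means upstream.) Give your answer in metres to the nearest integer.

72 m

Perpendicular speed = 1.459 m/s; crossing time = 50 / 1.459 = 34.275 s.
Net downstream speed = 2.111 m/s.
Drift = 2.111 × 34.275 = 72.342 m (downstream).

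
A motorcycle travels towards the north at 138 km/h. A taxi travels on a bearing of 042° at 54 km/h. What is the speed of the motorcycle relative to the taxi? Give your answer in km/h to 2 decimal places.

104.33 km/h

Taking east as x and north as y: motorcycle velocity = (0.000, 138.000) km/h; taxi velocity = (36.133, 40.130) km/h.
Velocity of motorcycle relative to taxi = (0.000, 138.000) − (36.133, 40.130) = (-36.133, 97.870) km/h.
Magnitude = |(-36.133, 97.870)| = 104.327 km/h.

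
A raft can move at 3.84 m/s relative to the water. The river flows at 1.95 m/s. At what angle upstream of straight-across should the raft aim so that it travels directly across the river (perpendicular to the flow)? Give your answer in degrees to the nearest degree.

To cancel the current, the upstream component of the raft's velocity must equal the flow: 3.84 sin θ = 1.95.
sin θ = 1.95 / 3.84 = 0.5078.
θ = arcsin(0.5078) = 30.518°.

31°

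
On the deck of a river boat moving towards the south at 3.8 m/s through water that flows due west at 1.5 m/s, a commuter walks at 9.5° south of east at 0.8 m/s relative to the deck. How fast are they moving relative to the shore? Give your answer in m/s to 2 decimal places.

4.00 m/s

In east/north components (m/s): commuter relative to river boat = (0.789, -0.132); river boat relative to water = (0.000, -3.800); water relative to ground = (-1.500, 0.000).
Sum = (-0.711, -3.932) m/s.
Speed = |(-0.711, -3.932)| = 3.996 m/s.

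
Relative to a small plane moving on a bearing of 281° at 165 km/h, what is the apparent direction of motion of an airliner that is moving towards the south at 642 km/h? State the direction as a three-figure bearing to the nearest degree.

Taking east as x and north as y: airliner velocity = (0.000, -642.000) km/h; small plane velocity = (-161.968, 31.483) km/h.
Velocity of airliner relative to small plane = (0.000, -642.000) − (-161.968, 31.483) = (161.968, -673.483) km/h.
Bearing = atan2(161.97, -673.48) = 166.48° clockwise from north.

166°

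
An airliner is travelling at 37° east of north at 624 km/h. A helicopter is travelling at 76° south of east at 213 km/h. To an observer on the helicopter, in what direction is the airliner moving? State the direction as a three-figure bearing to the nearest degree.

025°

Taking east as x and north as y: airliner velocity = (375.533, 498.349) km/h; helicopter velocity = (51.529, -206.673) km/h.
Velocity of airliner relative to helicopter = (375.533, 498.349) − (51.529, -206.673) = (324.003, 705.022) km/h.
Bearing = atan2(324.00, 705.02) = 24.68° clockwise from north.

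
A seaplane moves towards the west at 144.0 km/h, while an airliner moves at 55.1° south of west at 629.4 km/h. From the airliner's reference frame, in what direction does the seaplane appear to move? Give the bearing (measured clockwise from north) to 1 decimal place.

022.7°

Taking east as x and north as y: seaplane velocity = (-144.000, 0.000) km/h; airliner velocity = (-360.109, -516.204) km/h.
Velocity of seaplane relative to airliner = (-144.000, 0.000) − (-360.109, -516.204) = (216.109, 516.204) km/h.
Bearing = atan2(216.11, 516.20) = 22.72° clockwise from north.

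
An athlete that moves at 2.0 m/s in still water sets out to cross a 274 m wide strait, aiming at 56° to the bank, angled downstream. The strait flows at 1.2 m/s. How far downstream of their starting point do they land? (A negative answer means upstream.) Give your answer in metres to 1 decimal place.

Perpendicular speed = 1.658 m/s; crossing time = 274 / 1.658 = 165.252 s.
Net downstream speed = 2.318 m/s.
Drift = 2.318 × 165.252 = 383.118 m (downstream).

383.1 m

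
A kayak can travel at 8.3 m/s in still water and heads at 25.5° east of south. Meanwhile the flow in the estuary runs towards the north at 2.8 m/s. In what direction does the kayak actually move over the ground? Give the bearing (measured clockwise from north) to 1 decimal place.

Taking east as x and north as y: velocity relative to the water = (3.573, -7.491) m/s; the water relative to ground = (0.000, 2.800) m/s.
Velocity relative to ground = (3.573, -7.491) + (0.000, 2.800) = (3.573, -4.691) m/s.
Bearing = atan2(3.57, -4.69) = 142.71° clockwise from north.

142.7°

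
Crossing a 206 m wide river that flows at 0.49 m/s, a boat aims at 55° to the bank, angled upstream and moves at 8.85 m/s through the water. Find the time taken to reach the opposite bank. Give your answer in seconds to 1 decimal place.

28.4 s

The component of the boat's velocity perpendicular to the bank is 8.85 × sin 55° = 7.249 m/s.
The flow acts along the bank and has no component across it.
Time = 206 / 7.249 = 28.416 s.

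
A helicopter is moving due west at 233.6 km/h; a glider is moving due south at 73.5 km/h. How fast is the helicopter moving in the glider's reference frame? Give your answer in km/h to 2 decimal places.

Taking east as x and north as y: helicopter velocity = (-233.600, 0.000) km/h; glider velocity = (0.000, -73.500) km/h.
Velocity of helicopter relative to glider = (-233.600, 0.000) − (0.000, -73.500) = (-233.600, 73.500) km/h.
Magnitude = |(-233.600, 73.500)| = 244.890 km/h.

244.89 km/h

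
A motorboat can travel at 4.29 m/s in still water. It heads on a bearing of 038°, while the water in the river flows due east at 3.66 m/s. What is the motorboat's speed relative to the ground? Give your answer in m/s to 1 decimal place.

Taking east as x and north as y: velocity relative to the water = (2.641, 3.381) m/s; the water relative to ground = (3.660, 0.000) m/s.
Velocity relative to ground = (2.641, 3.381) + (3.660, 0.000) = (6.301, 3.381) m/s.
Speed = |(6.301, 3.381)| = 7.151 m/s.

7.2 m/s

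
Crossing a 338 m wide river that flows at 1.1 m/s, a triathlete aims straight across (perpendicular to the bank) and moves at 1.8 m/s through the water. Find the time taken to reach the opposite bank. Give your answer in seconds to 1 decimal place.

The component of the triathlete's velocity perpendicular to the bank is 1.8 m/s.
The current is parallel to the bank, so it does not affect the crossing time.
Time = 338 / 1.800 = 187.778 s.

187.8 s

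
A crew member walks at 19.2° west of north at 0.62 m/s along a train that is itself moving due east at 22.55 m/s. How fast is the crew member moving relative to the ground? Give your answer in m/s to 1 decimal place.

22.4 m/s

Taking east as x and north as y: train velocity = (22.550, 0.000) m/s; crew member velocity relative to train = (-0.204, 0.586) m/s.
Velocity relative to ground = (22.550, 0.000) + (-0.204, 0.586) = (22.346, 0.586) m/s.
Speed = |(22.346, 0.586)| = 22.354 m/s.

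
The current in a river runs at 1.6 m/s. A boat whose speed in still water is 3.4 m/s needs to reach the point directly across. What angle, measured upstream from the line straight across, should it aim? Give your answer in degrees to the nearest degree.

To cancel the current, the upstream component of the boat's velocity must equal the flow: 3.4 sin θ = 1.6.
sin θ = 1.6 / 3.4 = 0.4706.
θ = arcsin(0.4706) = 28.072°.

28°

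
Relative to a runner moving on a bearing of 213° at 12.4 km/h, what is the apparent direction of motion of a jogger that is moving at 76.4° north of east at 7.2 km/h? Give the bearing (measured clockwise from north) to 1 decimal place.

025.9°

Taking east as x and north as y: jogger velocity = (1.693, 6.998) km/h; runner velocity = (-6.754, -10.400) km/h.
Velocity of jogger relative to runner = (1.693, 6.998) − (-6.754, -10.400) = (8.447, 17.398) km/h.
Bearing = atan2(8.45, 17.40) = 25.90° clockwise from north.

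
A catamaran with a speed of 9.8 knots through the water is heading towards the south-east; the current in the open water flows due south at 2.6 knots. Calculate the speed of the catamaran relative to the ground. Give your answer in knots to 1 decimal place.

11.8 knots

Taking east as x and north as y: velocity relative to the water = (6.930, -6.930) knots; the water relative to ground = (0.000, -2.600) knots.
Velocity relative to ground = (6.930, -6.930) + (0.000, -2.600) = (6.930, -9.530) knots.
Speed = |(6.930, -9.530)| = 11.783 knots.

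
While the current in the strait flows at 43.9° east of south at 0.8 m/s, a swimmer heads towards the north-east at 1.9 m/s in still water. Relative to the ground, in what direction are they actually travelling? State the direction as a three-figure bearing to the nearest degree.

068°

Taking east as x and north as y: velocity relative to the water = (1.344, 1.344) m/s; the water relative to ground = (0.555, -0.576) m/s.
Velocity relative to ground = (1.344, 1.344) + (0.555, -0.576) = (1.898, 0.767) m/s.
Bearing = atan2(1.90, 0.77) = 68.00° clockwise from north.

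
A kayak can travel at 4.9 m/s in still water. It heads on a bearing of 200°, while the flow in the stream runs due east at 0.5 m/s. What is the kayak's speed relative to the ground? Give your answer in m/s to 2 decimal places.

4.75 m/s

Taking east as x and north as y: velocity relative to the water = (-1.676, -4.604) m/s; the water relative to ground = (0.500, 0.000) m/s.
Velocity relative to ground = (-1.676, -4.604) + (0.500, 0.000) = (-1.176, -4.604) m/s.
Speed = |(-1.176, -4.604)| = 4.752 m/s.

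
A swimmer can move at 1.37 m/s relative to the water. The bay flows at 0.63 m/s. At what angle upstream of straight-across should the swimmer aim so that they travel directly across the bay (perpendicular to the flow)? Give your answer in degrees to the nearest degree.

27°

To cancel the current, the upstream component of the swimmer's velocity must equal the flow: 1.37 sin θ = 0.63.
sin θ = 0.63 / 1.37 = 0.4599.
θ = arcsin(0.4599) = 27.378°.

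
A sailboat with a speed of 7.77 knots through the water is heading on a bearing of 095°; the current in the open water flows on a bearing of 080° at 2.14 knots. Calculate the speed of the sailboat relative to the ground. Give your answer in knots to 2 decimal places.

9.85 knots

Taking east as x and north as y: velocity relative to the water = (7.740, -0.677) knots; the water relative to ground = (2.107, 0.372) knots.
Velocity relative to ground = (7.740, -0.677) + (2.107, 0.372) = (9.848, -0.306) knots.
Speed = |(9.848, -0.306)| = 9.853 knots.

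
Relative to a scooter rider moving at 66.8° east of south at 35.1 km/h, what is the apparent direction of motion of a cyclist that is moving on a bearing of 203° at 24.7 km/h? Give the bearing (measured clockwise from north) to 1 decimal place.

Taking east as x and north as y: cyclist velocity = (-9.651, -22.736) km/h; scooter rider velocity = (32.262, -13.827) km/h.
Velocity of cyclist relative to scooter rider = (-9.651, -22.736) − (32.262, -13.827) = (-41.913, -8.909) km/h.
Bearing = atan2(-41.91, -8.91) = 258.00° clockwise from north.

258.0°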